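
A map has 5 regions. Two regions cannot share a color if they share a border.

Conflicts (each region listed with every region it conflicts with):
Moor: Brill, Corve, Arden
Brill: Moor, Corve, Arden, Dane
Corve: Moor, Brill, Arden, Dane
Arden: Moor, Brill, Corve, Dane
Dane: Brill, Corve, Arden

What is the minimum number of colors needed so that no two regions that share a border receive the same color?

Moor, Brill, Corve, Arden all conflict with each other, so at least 4 colors are needed.
4 colors suffice: color 1 → {Arden}; color 2 → {Corve}; color 3 → {Brill}; color 4 → {Moor, Dane}. No two conflicting regions share a color.

4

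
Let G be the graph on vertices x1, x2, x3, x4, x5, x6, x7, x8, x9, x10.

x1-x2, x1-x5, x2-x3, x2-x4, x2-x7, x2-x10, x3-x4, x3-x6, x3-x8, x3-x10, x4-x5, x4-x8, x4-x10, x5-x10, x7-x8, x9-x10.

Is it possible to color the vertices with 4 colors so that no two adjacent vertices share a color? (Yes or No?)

The chromatic number is 4. x2, x3, x4, x10 form a clique, so at least 4 colors are needed.
4 colors suffice: x1=1, x2=2, x3=3, x4=1, x5=2, x6=1, x7=1, x8=2, x9=1, x10=4.
That is already a proper 4-coloring.

Yes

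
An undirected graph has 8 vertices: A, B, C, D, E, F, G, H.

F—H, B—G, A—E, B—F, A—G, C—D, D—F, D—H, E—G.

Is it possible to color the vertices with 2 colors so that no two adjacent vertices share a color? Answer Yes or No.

D, F, H are pairwise adjacent, so at least 3 colors are needed.
So 2 colors are not enough.

No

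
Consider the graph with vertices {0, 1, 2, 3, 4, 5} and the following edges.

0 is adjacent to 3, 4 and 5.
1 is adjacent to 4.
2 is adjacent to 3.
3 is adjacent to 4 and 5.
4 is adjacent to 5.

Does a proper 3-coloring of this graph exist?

0, 3, 4, 5 are mutually adjacent (a clique of size 4), so at least 4 colors are needed.
So 3 colors are not enough.

No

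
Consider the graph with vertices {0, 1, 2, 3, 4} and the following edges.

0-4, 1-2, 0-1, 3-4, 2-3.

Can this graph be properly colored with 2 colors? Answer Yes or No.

The cycle 0-4-3-2-1-0 has odd length 5, so it cannot be 2-colored; at least 3 colors are needed.
So 2 colors are not enough.

No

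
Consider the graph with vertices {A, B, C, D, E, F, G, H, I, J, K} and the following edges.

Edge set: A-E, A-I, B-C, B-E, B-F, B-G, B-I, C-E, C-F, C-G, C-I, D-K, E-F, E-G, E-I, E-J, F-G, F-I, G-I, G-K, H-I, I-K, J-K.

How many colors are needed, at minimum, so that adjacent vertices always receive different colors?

B, C, E, F, G, I are pairwise adjacent (a clique of size 6), so at least 6 colors are needed.
6 colors suffice: color 1 → {D, I, J}; color 2 → {E, H, K}; color 3 → {A, G}; color 4 → {B}; color 5 → {C}; color 6 → {F}. No two adjacent vertices share a color.

6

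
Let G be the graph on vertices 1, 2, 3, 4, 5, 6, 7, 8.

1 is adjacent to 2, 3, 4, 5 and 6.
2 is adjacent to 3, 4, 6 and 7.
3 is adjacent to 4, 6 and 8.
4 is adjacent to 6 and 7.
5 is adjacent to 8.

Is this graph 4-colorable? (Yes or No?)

No

1, 2, 3, 4, 6 are pairwise adjacent (a clique of size 5), so at least 5 colors are needed.
So 4 colors are not enough.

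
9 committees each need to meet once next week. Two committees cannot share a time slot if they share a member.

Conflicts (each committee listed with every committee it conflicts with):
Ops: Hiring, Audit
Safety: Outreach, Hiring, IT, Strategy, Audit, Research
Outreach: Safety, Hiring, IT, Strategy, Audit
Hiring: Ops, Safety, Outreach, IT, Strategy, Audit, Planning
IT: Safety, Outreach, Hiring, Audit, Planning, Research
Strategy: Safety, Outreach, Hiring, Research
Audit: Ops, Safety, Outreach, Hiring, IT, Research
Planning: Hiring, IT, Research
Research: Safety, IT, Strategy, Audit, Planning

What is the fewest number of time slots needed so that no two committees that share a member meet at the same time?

5

Safety, Outreach, Hiring, IT, Audit all conflict with each other, so at least 5 time slots are needed.
5 time slots suffice: time slot 1 → {Hiring, Research}; time slot 2 → {Strategy, Audit, Planning}; time slot 3 → {Ops, IT}; time slot 4 → {Safety}; time slot 5 → {Outreach}. Every pair that conflicts lands in different time slots.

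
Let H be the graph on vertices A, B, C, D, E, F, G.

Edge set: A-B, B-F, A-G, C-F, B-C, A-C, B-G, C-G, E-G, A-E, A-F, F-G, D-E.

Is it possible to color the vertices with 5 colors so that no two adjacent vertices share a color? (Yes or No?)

Yes

The chromatic number is 5. A, B, C, F, G are mutually adjacent (a clique of size 5), so at least 5 colors are needed.
A valid assignment using 5 colors: A=red, B=purple, C=green, D=red, E=green, F=yellow, G=blue.
That is already a proper 5-coloring.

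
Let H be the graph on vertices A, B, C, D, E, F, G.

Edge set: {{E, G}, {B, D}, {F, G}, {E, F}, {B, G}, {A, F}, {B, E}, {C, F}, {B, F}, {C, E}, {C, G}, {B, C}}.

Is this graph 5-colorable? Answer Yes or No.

Yes

The chromatic number is 5. B, C, E, F, G form a clique, so at least 5 colors are needed.
5 colors suffice: color red → {D, F}; color blue → {A, B}; color green → {G}; color yellow → {E}; color purple → {C}.
That is already a proper 5-coloring.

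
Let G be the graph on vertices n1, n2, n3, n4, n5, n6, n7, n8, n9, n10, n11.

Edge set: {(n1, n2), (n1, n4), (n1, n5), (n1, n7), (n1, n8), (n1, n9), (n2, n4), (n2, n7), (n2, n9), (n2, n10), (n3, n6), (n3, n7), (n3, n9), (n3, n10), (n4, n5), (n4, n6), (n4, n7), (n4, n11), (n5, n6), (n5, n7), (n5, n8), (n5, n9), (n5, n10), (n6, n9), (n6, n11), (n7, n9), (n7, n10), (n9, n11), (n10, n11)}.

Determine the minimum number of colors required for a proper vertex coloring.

n1, n4, n5, n7 are mutually adjacent (a clique of size 4), so at least 4 colors are needed.
4 colors suffice: n1=Y, n2=R, n3=R, n4=G, n5=R, n6=B, n7=B, n8=B, n9=G, n10=G, n11=R. Every edge joins two different colors.

4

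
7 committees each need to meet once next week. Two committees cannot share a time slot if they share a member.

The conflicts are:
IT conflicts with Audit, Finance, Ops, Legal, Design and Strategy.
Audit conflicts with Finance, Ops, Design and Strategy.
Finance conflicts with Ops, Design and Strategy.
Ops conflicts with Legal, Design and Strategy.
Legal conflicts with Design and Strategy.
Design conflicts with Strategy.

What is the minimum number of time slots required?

IT, Audit, Finance, Ops, Design, Strategy pairwise conflict, so at least 6 time slots are needed.
6 time slots suffice: time slot 1 → {Strategy}; time slot 2 → {IT}; time slot 3 → {Ops}; time slot 4 → {Design}; time slot 5 → {Finance, Legal}; time slot 6 → {Audit}. Every pair that conflicts lands in different time slots.

6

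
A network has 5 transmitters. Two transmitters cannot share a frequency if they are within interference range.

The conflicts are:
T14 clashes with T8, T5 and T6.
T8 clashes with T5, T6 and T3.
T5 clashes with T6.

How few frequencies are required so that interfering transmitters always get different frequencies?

4

T14, T8, T5, T6 all conflict with each other, so at least 4 frequencies are needed.
Using 4 frequencies: T14=4, T8=1, T5=3, T6=2, T3=2. Every pair that conflicts lands in different frequencies.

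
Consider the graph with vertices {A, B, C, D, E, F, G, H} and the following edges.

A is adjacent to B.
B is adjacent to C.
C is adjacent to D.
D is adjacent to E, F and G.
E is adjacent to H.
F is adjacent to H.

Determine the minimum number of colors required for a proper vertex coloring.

C and D are adjacent, so at least 2 colors are needed.
2 colors suffice: color 1 → {B, D, H}; color 2 → {A, C, E, F, G}. Each edge has distinct colors on its endpoints.

2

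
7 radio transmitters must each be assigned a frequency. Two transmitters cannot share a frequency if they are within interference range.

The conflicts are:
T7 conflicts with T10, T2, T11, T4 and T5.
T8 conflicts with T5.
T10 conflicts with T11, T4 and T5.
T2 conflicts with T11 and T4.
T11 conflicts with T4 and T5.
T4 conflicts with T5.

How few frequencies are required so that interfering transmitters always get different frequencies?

5

T7, T10, T11, T4, T5 are mutually in conflict, so at least 5 frequencies are needed.
5 frequencies suffice: frequency 1 → {T2, T5}; frequency 2 → {T7, T8}; frequency 3 → {T4}; frequency 4 → {T11}; frequency 5 → {T10}. Every pair that conflicts lands in different frequencies.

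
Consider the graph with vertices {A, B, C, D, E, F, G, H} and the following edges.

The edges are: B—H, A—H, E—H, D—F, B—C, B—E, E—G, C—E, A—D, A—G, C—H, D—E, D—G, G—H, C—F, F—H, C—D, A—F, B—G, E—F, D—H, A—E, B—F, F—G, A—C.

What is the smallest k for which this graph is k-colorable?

6

A, D, E, F, G, H form a clique, so at least 6 colors are needed.
One proper 6-coloring: A=4, B=4, C=5, D=6, E=2, F=3, G=5, H=1. No two adjacent vertices share a color.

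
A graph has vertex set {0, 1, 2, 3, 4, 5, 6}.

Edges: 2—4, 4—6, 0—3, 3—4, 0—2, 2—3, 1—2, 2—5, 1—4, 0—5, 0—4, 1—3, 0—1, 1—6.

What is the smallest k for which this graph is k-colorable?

5

0, 1, 2, 3, 4 are pairwise adjacent (a clique of size 5), so at least 5 colors are needed.
5 colors suffice: 0=a, 1=d, 2=c, 3=e, 4=b, 5=b, 6=a. Every edge joins two different colors.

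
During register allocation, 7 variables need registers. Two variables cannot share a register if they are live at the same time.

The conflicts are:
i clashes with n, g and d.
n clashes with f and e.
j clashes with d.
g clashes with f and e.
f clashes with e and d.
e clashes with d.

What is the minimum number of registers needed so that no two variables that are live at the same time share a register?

f, e, d all conflict with each other, so at least 3 registers are needed.
3 registers suffice: i=1, n=3, j=1, g=3, f=1, e=2, d=3. No two conflicting variables share a register.

3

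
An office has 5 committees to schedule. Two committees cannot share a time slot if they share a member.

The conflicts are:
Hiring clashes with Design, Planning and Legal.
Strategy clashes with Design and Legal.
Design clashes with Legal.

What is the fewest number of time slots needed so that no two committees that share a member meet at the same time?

Strategy, Design, Legal all conflict with each other, so at least 3 time slots are needed.
A valid assignment using 3 time slots: Hiring=3, Strategy=3, Design=2, Planning=1, Legal=1. Each listed conflict is separated.

3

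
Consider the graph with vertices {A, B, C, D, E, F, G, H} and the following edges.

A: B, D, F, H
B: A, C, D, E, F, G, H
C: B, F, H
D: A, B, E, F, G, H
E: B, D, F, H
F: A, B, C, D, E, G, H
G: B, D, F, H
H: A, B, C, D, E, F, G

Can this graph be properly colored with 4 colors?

B, D, F, G, H form a clique, so at least 5 colors are needed.
So 4 colors are not enough.

No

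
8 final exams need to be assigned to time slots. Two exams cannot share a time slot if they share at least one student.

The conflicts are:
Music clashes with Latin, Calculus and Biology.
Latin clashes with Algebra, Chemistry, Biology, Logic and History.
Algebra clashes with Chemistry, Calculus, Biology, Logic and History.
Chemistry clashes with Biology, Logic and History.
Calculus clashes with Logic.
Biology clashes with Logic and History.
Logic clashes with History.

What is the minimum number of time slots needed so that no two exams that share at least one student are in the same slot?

6

Latin, Algebra, Chemistry, Biology, Logic, History all conflict with each other, so at least 6 time slots are needed.
6 time slots suffice: time slot 1 → {Latin, Calculus}; time slot 2 → {Music, Algebra}; time slot 3 → {Logic}; time slot 4 → {Biology}; time slot 5 → {History}; time slot 6 → {Chemistry}. No two conflicting exams share a time slot.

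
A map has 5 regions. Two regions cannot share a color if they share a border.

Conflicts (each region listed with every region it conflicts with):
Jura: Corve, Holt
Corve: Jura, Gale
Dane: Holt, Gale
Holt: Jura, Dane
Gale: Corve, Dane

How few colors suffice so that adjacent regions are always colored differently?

The cycle Gale-Dane-Holt-Jura-Corve-Gale has odd length 5, so it cannot be 2-colored; at least 3 colors are needed.
3 colors suffice: color 1 → {Corve, Holt}; color 2 → {Jura, Dane}; color 3 → {Gale}. Every pair that conflicts lands in different colors.

3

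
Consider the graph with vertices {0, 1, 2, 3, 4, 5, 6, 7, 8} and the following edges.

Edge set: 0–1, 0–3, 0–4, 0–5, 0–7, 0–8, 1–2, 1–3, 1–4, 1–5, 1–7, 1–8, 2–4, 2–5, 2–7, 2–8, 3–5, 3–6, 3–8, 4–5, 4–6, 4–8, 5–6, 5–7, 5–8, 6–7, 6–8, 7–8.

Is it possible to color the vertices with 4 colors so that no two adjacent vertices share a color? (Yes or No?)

No

1, 2, 4, 5, 8 are pairwise adjacent (a clique of size 5), so at least 5 colors are needed.
So 4 colors are not enough.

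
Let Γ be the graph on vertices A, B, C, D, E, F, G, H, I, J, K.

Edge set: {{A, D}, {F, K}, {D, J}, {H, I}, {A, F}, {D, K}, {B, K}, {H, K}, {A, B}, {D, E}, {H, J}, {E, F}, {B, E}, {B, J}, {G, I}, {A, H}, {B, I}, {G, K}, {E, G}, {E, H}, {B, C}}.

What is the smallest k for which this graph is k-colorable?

G and K are adjacent, so at least 2 colors are needed.
2 colors suffice: color 1 → {B, D, F, G, H}; color 2 → {A, C, E, I, J, K}. No two adjacent vertices share a color.

2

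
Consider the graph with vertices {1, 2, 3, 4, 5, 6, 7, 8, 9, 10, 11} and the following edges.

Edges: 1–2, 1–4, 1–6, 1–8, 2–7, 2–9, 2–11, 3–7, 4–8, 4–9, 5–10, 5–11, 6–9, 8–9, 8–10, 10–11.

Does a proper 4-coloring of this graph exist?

The chromatic number is 3. 4, 8, 9 form a triangle, so at least 3 colors are needed.
3 colors suffice: 1=blue, 2=red, 3=red, 4=green, 5=red, 6=red, 7=blue, 8=red, 9=blue, 10=green, 11=blue.
Since 4 ≥ 3, a proper 4-coloring certainly exists.

Yes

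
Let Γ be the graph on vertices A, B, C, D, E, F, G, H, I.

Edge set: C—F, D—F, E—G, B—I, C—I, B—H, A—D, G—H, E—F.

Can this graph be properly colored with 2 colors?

No

The cycle E-F-C-I-B-H-G-E has odd length 7, so it cannot be 2-colored; at least 3 colors are needed.
So 2 colors are not enough.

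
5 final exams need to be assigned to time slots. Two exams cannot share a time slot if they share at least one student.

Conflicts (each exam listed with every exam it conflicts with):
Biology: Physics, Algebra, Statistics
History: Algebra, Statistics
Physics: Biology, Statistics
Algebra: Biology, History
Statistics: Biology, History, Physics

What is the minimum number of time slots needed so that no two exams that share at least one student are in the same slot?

Biology, Physics, Statistics all conflict with each other, so at least 3 time slots are needed.
3 time slots suffice: Biology=2, History=2, Physics=3, Algebra=1, Statistics=1. Every pair that conflicts lands in different time slots.

3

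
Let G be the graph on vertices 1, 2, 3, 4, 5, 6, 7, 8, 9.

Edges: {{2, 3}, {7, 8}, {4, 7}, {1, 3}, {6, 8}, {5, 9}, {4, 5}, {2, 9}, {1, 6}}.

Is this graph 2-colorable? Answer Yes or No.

No

The cycle 1-6-8-7-4-5-9-2-3-1 has odd length 9, so it cannot be 2-colored; at least 3 colors are needed.
So 2 colors are not enough.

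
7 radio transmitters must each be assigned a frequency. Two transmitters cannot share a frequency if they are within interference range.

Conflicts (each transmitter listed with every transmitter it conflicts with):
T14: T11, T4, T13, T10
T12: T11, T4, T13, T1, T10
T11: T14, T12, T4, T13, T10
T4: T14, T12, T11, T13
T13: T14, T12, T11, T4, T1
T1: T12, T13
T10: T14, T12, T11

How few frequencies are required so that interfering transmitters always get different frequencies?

T14, T11, T4, T13 all conflict with each other, so at least 4 frequencies are needed.
4 frequencies suffice: T14=2, T12=2, T11=1, T4=4, T13=3, T1=1, T10=3. Each listed conflict is separated.

4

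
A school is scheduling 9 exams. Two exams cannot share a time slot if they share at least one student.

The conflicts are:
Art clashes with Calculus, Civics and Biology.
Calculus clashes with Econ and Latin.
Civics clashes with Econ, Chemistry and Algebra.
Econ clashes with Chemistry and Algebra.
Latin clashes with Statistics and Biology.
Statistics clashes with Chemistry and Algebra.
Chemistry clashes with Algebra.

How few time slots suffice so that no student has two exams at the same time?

Civics, Econ, Chemistry, Algebra are mutually in conflict, so at least 4 time slots are needed.
4 time slots suffice: time slot 1 → {Art, Latin, Algebra}; time slot 2 → {Econ, Statistics, Biology}; time slot 3 → {Calculus, Civics}; time slot 4 → {Chemistry}. Each listed conflict is separated.

4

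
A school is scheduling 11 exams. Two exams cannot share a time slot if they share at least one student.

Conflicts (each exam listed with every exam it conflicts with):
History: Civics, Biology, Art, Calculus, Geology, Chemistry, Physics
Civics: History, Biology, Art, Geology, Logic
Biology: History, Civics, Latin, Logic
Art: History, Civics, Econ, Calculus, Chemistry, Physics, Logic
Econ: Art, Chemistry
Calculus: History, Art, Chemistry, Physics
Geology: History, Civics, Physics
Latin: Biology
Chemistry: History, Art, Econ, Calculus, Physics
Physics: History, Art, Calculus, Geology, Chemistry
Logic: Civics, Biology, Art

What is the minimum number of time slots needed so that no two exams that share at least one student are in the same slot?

History, Art, Calculus, Chemistry, Physics are mutually in conflict, so at least 5 time slots are needed.
5 time slots suffice: time slot 1 → {Biology, Art, Geology}; time slot 2 → {History, Econ, Latin, Logic}; time slot 3 → {Civics, Chemistry}; time slot 4 → {Physics}; time slot 5 → {Calculus}. Every pair that conflicts lands in different time slots.

5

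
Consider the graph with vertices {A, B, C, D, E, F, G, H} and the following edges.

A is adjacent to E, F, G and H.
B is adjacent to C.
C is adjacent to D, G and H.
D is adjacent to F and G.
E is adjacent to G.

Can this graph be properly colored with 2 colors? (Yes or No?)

No

C, D, G are pairwise adjacent, so at least 3 colors are needed.
So 2 colors are not enough.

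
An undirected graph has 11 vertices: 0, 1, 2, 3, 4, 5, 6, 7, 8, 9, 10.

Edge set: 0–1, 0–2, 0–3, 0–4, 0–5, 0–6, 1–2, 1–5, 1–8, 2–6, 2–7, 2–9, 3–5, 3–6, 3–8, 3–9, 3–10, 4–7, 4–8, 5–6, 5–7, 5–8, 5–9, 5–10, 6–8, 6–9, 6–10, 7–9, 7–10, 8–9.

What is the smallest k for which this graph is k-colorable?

5

3, 5, 6, 8, 9 form a clique, so at least 5 colors are needed.
One proper 5-coloring: 0=yellow, 1=blue, 2=red, 3=green, 4=red, 5=red, 6=blue, 7=blue, 8=purple, 9=yellow, 10=yellow. Each edge has distinct colors on its endpoints.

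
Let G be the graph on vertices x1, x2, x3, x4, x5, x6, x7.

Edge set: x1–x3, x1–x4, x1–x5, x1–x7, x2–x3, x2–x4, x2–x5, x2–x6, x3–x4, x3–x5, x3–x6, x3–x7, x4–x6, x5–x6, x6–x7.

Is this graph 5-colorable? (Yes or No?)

Yes

The chromatic number is 4. x2, x3, x5, x6 are pairwise adjacent (a clique of size 4), so at least 4 colors are needed.
4 colors suffice: color 1 → {x3}; color 2 → {x1, x6}; color 3 → {x2, x7}; color 4 → {x4, x5}.
Since 5 ≥ 4, a proper 5-coloring certainly exists.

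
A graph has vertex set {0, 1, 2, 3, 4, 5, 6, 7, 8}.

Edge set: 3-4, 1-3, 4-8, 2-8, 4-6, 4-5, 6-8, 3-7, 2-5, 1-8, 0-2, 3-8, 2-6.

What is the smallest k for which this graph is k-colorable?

3

1, 3, 8 are mutually adjacent, so at least 3 colors are needed.
3 colors suffice: color red → {0, 5, 7, 8}; color blue → {3, 6}; color green → {1, 2, 4}. Every edge joins two different colors.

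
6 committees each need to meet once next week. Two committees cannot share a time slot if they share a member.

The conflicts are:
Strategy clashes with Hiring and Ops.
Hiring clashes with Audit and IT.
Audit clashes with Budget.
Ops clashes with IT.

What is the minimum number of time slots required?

Strategy and Ops conflict, so at least 2 time slots are needed.
2 time slots suffice: time slot 1 → {Hiring, Ops, Budget}; time slot 2 → {Strategy, Audit, IT}. Every pair that conflicts lands in different time slots.

2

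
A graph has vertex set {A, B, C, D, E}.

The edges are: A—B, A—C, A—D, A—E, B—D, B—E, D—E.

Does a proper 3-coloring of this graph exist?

No

A, B, D, E are pairwise adjacent (a clique of size 4), so at least 4 colors are needed.
So 3 colors are not enough.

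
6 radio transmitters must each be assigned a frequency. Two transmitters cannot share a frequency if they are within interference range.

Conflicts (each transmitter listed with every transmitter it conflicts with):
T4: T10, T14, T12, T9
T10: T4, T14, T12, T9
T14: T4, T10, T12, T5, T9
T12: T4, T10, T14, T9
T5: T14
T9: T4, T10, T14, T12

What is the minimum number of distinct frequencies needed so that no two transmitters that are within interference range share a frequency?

5

T4, T10, T14, T12, T9 all conflict with each other, so at least 5 frequencies are needed.
Using 5 frequencies: T4=5, T10=4, T14=1, T12=3, T5=2, T9=2. No two conflicting transmitters share a frequency.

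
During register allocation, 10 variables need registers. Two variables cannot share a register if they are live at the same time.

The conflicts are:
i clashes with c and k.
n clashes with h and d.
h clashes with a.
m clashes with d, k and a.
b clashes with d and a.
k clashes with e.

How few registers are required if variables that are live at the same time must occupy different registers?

The cycle n-d-m-a-h-n has odd length 5, so it cannot be 2-colored; at least 3 registers are needed.
3 registers suffice: register 1 → {i, h, m, b, e}; register 2 → {c, d, k, a}; register 3 → {n}. Every pair that conflicts lands in different registers.

3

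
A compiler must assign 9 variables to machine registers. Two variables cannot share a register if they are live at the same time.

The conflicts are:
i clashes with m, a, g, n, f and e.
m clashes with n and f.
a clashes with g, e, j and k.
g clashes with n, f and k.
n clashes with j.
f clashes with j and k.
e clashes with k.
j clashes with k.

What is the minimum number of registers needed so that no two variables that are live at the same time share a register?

3

g, f, k are mutually in conflict, so at least 3 registers are needed.
3 registers suffice: register 1 → {i, k}; register 2 → {a, n, f}; register 3 → {m, g, e, j}. Each listed conflict is separated.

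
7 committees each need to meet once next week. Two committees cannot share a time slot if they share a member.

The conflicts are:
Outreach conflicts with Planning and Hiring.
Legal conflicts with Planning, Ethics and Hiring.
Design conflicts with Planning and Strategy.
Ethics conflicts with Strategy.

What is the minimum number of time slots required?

The cycle Ethics-Legal-Planning-Design-Strategy-Ethics has odd length 5, so it cannot be 2-colored; at least 3 time slots are needed.
3 time slots suffice: Outreach=2, Legal=2, Design=2, Planning=1, Ethics=3, Strategy=1, Hiring=1. No two conflicting committees share a time slot.

3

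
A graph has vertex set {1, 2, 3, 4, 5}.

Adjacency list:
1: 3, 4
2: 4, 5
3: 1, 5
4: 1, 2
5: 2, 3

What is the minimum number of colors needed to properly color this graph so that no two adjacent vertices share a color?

3

The cycle 5-3-1-4-2-5 has odd length 5, so it cannot be 2-colored; at least 3 colors are needed.
3 colors suffice: 1=red, 2=green, 3=blue, 4=blue, 5=red. Every edge joins two different colors.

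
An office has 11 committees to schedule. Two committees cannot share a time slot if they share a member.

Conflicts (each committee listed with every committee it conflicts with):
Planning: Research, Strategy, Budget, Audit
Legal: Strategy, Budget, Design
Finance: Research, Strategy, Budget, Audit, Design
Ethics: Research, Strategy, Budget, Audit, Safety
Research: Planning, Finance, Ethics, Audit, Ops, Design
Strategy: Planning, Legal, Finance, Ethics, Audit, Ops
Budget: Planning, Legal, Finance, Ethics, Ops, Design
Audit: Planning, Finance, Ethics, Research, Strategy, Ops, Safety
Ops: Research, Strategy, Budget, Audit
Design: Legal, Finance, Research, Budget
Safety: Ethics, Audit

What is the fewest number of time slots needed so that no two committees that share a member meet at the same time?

3

Finance, Budget, Design are mutually in conflict, so at least 3 time slots are needed.
3 time slots suffice: time slot 1 → {Audit, Design}; time slot 2 → {Research, Strategy, Budget, Safety}; time slot 3 → {Planning, Legal, Finance, Ethics, Ops}. Each listed conflict is separated.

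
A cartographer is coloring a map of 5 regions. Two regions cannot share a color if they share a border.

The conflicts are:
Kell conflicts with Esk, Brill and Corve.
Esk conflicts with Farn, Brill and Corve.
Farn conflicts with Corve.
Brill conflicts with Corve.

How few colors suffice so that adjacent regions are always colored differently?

4

Kell, Esk, Brill, Corve pairwise conflict, so at least 4 colors are needed.
4 colors suffice: Kell=3, Esk=2, Farn=3, Brill=4, Corve=1. Every pair that conflicts lands in different colors.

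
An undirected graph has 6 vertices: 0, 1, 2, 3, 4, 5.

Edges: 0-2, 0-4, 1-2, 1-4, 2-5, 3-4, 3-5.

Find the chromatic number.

3

The cycle 3-4-0-2-5-3 has odd length 5, so it cannot be 2-colored; at least 3 colors are needed.
3 colors suffice: color a → {2, 4}; color b → {0, 1, 5}; color c → {3}. Each edge has distinct colors on its endpoints.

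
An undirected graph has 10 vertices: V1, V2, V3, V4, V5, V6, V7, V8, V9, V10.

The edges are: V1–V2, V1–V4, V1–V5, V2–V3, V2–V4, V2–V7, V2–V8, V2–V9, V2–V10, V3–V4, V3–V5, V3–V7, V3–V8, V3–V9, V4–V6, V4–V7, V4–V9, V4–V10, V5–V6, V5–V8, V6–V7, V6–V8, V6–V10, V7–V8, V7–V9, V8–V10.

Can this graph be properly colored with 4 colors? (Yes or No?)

No

V2, V3, V4, V7, V9 are mutually adjacent (a clique of size 5), so at least 5 colors are needed.
So 4 colors are not enough.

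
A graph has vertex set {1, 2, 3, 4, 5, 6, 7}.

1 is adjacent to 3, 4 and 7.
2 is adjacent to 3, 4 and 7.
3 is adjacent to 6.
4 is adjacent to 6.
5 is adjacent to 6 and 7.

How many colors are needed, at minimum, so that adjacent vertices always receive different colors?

3

The cycle 5-6-4-2-7-5 has odd length 5, so it cannot be 2-colored; at least 3 colors are needed.
3 colors suffice: color a → {3, 4, 7}; color b → {1, 2, 6}; color c → {5}. No two adjacent vertices share a color.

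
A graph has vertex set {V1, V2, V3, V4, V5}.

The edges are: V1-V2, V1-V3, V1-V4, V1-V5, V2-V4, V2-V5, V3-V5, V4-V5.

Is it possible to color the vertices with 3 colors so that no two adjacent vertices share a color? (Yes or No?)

V1, V2, V4, V5 are mutually adjacent (a clique of size 4), so at least 4 colors are needed.
So 3 colors are not enough.

No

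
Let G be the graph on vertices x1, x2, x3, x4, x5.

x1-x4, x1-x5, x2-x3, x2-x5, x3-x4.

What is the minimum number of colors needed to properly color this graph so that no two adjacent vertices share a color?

3

The cycle x3-x2-x5-x1-x4-x3 has odd length 5, so it cannot be 2-colored; at least 3 colors are needed.
One proper 3-coloring: x1=green, x2=blue, x3=red, x4=blue, x5=red. No two adjacent vertices share a color.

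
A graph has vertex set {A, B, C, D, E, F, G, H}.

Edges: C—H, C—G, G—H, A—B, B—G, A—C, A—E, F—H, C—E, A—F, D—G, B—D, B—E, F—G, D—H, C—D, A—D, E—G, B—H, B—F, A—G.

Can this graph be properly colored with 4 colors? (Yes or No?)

The chromatic number is 4. A, B, F, G are pairwise adjacent (a clique of size 4), so at least 4 colors are needed.
One proper 4-coloring: A=blue, B=green, C=green, D=yellow, E=yellow, F=yellow, G=red, H=blue.
That is already a proper 4-coloring.

Yes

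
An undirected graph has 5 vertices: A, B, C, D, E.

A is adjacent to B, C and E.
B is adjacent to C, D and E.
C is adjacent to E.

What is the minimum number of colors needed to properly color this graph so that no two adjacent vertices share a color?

A, B, C, E are pairwise adjacent (a clique of size 4), so at least 4 colors are needed.
4 colors suffice: color 1 → {B}; color 2 → {D, E}; color 3 → {A}; color 4 → {C}. Every edge joins two different colors.

4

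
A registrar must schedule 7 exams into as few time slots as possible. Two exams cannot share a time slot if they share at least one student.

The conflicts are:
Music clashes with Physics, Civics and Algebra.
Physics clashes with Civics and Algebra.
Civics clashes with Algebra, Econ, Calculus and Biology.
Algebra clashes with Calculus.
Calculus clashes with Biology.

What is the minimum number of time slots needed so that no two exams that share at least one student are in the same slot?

Music, Physics, Civics, Algebra all conflict with each other, so at least 4 time slots are needed.
4 time slots suffice: time slot 1 → {Civics}; time slot 2 → {Algebra, Econ, Biology}; time slot 3 → {Music, Calculus}; time slot 4 → {Physics}. Each listed conflict is separated.

4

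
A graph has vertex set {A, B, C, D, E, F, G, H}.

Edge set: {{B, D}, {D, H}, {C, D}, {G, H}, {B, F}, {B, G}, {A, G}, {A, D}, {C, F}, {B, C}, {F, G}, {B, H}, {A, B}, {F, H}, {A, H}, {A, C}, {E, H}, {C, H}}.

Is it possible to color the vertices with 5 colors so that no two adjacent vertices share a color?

The chromatic number is 5. A, B, C, D, H are pairwise adjacent (a clique of size 5), so at least 5 colors are needed.
One proper 5-coloring: A=4, B=2, C=3, D=5, E=2, F=4, G=3, H=1.
That is already a proper 5-coloring.

Yes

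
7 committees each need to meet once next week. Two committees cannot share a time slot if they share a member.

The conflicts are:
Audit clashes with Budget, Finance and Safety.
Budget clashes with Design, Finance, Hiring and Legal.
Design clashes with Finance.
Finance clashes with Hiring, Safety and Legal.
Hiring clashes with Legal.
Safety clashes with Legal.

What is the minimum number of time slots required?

Budget, Finance, Hiring, Legal pairwise conflict, so at least 4 time slots are needed.
4 time slots suffice: time slot 1 → {Finance}; time slot 2 → {Budget, Safety}; time slot 3 → {Audit, Design, Legal}; time slot 4 → {Hiring}. No two conflicting committees share a time slot.

4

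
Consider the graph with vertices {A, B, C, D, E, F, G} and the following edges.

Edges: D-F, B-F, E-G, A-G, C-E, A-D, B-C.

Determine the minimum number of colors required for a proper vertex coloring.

The cycle C-B-F-D-A-G-E-C has odd length 7, so it cannot be 2-colored; at least 3 colors are needed.
A valid assignment using 3 colors: A=2, B=1, C=2, D=1, E=3, F=2, G=1. Each edge has distinct colors on its endpoints.

3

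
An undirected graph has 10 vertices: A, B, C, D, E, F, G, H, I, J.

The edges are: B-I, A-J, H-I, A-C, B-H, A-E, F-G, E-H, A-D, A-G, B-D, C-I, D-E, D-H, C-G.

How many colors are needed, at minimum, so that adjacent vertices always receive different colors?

3

D, E, H are mutually adjacent, so at least 3 colors are needed.
3 colors suffice: color 1 → {A, F, H}; color 2 → {D, G, I, J}; color 3 → {B, C, E}. Every edge joins two different colors.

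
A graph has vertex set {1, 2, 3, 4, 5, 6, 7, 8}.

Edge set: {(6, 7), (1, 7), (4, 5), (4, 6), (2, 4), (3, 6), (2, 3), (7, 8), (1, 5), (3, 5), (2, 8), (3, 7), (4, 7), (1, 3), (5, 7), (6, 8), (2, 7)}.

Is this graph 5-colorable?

The chromatic number is 4. 1, 3, 5, 7 are mutually adjacent (a clique of size 4), so at least 4 colors are needed.
4 colors suffice: color a → {7}; color b → {3, 4, 8}; color c → {2, 5, 6}; color d → {1}.
Since 5 ≥ 4, a proper 5-coloring certainly exists.

Yes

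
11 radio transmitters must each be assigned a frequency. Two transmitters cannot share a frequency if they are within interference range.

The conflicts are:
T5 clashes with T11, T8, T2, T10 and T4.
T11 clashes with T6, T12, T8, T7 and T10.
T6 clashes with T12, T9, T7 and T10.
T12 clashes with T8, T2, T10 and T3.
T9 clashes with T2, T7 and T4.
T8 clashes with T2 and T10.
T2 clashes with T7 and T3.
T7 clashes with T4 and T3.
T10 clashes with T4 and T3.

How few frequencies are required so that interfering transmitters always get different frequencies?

4

T11, T6, T12, T10 are mutually in conflict, so at least 4 frequencies are needed.
4 frequencies suffice: frequency 1 → {T2, T10}; frequency 2 → {T5, T12, T7}; frequency 3 → {T11, T9, T3}; frequency 4 → {T6, T8, T4}. Every pair that conflicts lands in different frequencies.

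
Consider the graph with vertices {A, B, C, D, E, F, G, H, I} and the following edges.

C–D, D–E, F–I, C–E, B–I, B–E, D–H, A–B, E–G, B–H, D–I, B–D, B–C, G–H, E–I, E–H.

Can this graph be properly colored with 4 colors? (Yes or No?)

The chromatic number is 4. B, D, E, I are mutually adjacent (a clique of size 4), so at least 4 colors are needed.
A valid assignment using 4 colors: A=1, B=2, C=4, D=3, E=1, F=1, G=2, H=4, I=4.
That is already a proper 4-coloring.

Yes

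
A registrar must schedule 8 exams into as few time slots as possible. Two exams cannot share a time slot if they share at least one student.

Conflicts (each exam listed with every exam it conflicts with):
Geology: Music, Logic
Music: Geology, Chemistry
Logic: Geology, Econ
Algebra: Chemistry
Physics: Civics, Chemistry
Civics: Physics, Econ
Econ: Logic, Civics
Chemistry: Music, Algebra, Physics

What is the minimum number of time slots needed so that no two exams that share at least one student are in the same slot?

3

The cycle Geology-Logic-Econ-Civics-Physics-Chemistry-Music-Geology has odd length 7, so it cannot be 2-colored; at least 3 time slots are needed.
3 time slots suffice: time slot 1 → {Logic, Civics, Chemistry}; time slot 2 → {Music, Algebra, Physics, Econ}; time slot 3 → {Geology}. Each listed conflict is separated.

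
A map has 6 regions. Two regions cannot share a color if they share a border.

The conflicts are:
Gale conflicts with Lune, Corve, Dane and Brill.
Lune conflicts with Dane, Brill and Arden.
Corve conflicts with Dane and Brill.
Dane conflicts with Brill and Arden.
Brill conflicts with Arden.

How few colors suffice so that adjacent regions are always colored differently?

Lune, Dane, Brill, Arden are mutually in conflict, so at least 4 colors are needed.
A valid assignment using 4 colors: Gale=3, Lune=4, Corve=4, Dane=2, Brill=1, Arden=3. Each listed conflict is separated.

4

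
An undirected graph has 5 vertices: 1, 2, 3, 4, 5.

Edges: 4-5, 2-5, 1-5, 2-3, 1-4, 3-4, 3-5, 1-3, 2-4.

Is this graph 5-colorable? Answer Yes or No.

Yes

The chromatic number is 4. 1, 3, 4, 5 form a clique, so at least 4 colors are needed.
4 colors suffice: color a → {4}; color b → {5}; color c → {3}; color d → {1, 2}.
Since 5 ≥ 4, a proper 5-coloring certainly exists.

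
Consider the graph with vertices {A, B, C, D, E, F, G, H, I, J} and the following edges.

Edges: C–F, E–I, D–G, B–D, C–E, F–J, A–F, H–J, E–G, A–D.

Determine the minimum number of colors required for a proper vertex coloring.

2

F and J are adjacent, so at least 2 colors are needed.
2 colors suffice: color 1 → {D, E, F, H}; color 2 → {A, B, C, G, I, J}. Every edge joins two different colors.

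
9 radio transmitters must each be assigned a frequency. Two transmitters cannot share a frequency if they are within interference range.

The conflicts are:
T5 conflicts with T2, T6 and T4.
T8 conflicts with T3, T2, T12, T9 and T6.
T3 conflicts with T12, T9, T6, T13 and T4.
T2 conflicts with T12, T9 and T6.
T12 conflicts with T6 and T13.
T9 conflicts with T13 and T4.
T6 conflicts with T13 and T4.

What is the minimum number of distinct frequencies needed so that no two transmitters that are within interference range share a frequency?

4

T8, T3, T12, T6 all conflict with each other, so at least 4 frequencies are needed.
4 frequencies suffice: frequency 1 → {T9, T6}; frequency 2 → {T3, T2}; frequency 3 → {T12, T4}; frequency 4 → {T5, T8, T13}. No two conflicting transmitters share a frequency.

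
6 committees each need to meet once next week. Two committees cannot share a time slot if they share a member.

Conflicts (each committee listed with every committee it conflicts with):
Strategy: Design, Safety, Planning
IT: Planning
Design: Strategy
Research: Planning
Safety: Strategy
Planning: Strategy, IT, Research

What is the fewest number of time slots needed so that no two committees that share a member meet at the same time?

2

Research and Planning conflict, so at least 2 time slots are needed.
2 time slots suffice: time slot 1 → {Strategy, IT, Research}; time slot 2 → {Design, Safety, Planning}. No two conflicting committees share a time slot.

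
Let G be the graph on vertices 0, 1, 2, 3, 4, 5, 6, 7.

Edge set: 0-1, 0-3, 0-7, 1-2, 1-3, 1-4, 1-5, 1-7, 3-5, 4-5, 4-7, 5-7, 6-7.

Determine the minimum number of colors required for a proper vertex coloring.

1, 4, 5, 7 are mutually adjacent (a clique of size 4), so at least 4 colors are needed.
4 colors suffice: 0=c, 1=a, 2=b, 3=b, 4=d, 5=c, 6=a, 7=b. Each edge has distinct colors on its endpoints.

4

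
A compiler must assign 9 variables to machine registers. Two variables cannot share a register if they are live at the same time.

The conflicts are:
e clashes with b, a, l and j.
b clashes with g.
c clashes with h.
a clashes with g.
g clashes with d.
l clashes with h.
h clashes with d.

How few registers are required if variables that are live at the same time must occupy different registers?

e and b conflict, so at least 2 registers are needed.
2 registers suffice: register 1 → {e, g, h}; register 2 → {b, c, a, l, j, d}. No two conflicting variables share a register.

2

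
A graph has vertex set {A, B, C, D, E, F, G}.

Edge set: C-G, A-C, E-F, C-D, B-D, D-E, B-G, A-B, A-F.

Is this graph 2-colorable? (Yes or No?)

No

The cycle E-D-B-A-F-E has odd length 5, so it cannot be 2-colored; at least 3 colors are needed.
So 2 colors are not enough.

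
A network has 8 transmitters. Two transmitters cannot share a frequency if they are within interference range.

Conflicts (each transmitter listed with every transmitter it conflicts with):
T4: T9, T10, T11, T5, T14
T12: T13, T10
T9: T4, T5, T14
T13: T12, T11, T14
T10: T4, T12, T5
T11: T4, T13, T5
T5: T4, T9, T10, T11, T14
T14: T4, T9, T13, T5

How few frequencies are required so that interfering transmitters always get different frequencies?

4

T4, T9, T5, T14 all conflict with each other, so at least 4 frequencies are needed.
4 frequencies suffice: frequency 1 → {T4, T13}; frequency 2 → {T12, T5}; frequency 3 → {T10, T11, T14}; frequency 4 → {T9}. Every pair that conflicts lands in different frequencies.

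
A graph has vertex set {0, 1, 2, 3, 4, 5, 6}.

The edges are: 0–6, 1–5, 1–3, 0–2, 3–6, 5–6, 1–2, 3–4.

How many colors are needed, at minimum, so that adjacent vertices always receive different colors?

3

The cycle 5-6-0-2-1-5 has odd length 5, so it cannot be 2-colored; at least 3 colors are needed.
3 colors suffice: color a → {1, 4, 6}; color b → {0, 3, 5}; color c → {2}. No two adjacent vertices share a color.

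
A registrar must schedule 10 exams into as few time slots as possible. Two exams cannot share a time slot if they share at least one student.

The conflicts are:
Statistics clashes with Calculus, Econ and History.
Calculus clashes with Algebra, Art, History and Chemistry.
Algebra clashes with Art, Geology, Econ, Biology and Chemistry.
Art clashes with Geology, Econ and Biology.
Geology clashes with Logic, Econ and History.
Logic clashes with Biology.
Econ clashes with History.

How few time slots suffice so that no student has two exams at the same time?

Algebra, Art, Geology, Econ are mutually in conflict, so at least 4 time slots are needed.
4 time slots suffice: time slot 1 → {Algebra, Logic, History}; time slot 2 → {Statistics, Art, Chemistry}; time slot 3 → {Calculus, Econ, Biology}; time slot 4 → {Geology}. No two conflicting exams share a time slot.

4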